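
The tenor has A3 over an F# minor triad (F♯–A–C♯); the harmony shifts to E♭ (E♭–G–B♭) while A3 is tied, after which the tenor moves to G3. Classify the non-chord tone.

A3 is a suspension.

The harmony at that moment is E♭ major triad (E♭, G, B♭); A3 is not a chord tone.
It is held over (the same pitch as the preceding A3) and left by step down to G3.
Held over from the previous chord and resolving down by step — a suspension.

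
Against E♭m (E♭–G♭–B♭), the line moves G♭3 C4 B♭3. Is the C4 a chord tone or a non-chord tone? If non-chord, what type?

The harmony at that moment is E♭ minor triad (E♭, G♭, B♭); C4 is not a chord tone.
It is approached by leap up from G♭3 and left by step down to B♭3.
Leap in, step out — an appoggiatura.

Non-chord tone — an appoggiatura.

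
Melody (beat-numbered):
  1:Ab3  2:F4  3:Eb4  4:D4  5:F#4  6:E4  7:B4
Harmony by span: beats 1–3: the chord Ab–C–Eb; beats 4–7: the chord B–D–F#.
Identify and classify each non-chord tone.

The harmony at that moment is Ab major triad (Ab, C, Eb); F4 is not a chord tone.
It is approached by leap up from Ab3 and left by step down to Eb4.
Leap in, step out — an appoggiatura.
The harmony at that moment is B minor triad (B, D, F#); E4 is not a chord tone.
It is approached by step down from F#4 and left by leap up to B4.
Step in, leap out — an escape tone.

F4 (beat 2) — appoggiatura; E4 (beat 6) — escape tone.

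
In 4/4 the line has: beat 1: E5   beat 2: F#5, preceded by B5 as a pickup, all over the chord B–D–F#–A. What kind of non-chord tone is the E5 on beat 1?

The harmony at that moment is B minor seventh chord (B, D, F#, A); E5 is not a chord tone.
It is approached by leap down from B5 and left by step up to F#5.
Leap in, step out, metrically accented — an appoggiatura.

Appoggiatura.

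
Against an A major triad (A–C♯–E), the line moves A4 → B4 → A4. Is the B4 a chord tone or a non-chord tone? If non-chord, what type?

The harmony at that moment is A major triad (A, C♯, E); B4 is not a chord tone.
It is approached by step up from A4 and left by step down to A4.
Step away and step back to the same note — a neighbor tone (upper neighbor).

Non-chord tone — a neighbor tone.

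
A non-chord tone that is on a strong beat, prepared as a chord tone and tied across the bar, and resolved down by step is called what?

Approach: by preparation — the pitch is first a chord tone, then held (tied or repeated) while the harmony changes under it. Departure: down by step. Metric position: strong.
A prepared dissonance that resolves downward by step — a suspension. (The same figure resolving upward would be a retardation.)

Suspension.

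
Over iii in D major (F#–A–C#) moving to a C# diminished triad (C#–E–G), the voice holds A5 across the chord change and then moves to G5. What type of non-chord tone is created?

A5 is a suspension.

The harmony at that moment is C# diminished triad (C#, E, G); A5 is not a chord tone.
It is held over (the same pitch as the preceding A5) and left by step down to G5.
Held over from the previous chord and resolving down by step — a suspension.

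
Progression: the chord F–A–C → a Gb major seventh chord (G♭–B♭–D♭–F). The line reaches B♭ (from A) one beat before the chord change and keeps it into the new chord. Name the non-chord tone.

The harmony at that moment is F major triad (F, A, C); B♭ is not a chord tone.
It is approached by step up from A and then sustained as the same pitch into the next harmony.
Arriving early and becoming a chord tone when the harmony changes — an anticipation.

B♭ is an anticipation.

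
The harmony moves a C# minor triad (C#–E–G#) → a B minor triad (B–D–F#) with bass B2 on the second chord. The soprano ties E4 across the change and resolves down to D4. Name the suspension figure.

4–3 suspension.

At the second chord the bass is B2. The suspended E4 lies a fourth above the bass; after resolving down by step to D4, the interval above the bass becomes a third.
Suspension figures are named by those two intervals: 4–3.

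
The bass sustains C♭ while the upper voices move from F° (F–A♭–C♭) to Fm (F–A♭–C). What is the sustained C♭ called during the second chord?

The harmony at that moment is F minor triad (F, A♭, C); C♭ is not a chord tone.
It is held over (the same pitch as the preceding C♭) and then sustained as the same pitch into the next harmony.
Sustained through a change of harmony — a pedal tone.

Pedal tone (pedal point).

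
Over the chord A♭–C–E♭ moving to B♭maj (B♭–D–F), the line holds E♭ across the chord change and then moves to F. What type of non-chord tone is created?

The harmony at that moment is B♭ major triad (B♭, D, F); E♭ is not a chord tone.
It is held over (the same pitch as the preceding E♭) and left by step up to F.
Held over from the previous chord and resolving up by step — a retardation.

E♭ is a retardation.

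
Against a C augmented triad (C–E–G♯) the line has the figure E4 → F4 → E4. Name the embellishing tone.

The harmony at that moment is C augmented triad (C, E, G♯); F4 is not a chord tone.
It is approached by step up from E4 and left by step down to E4.
Step away and step back to the same note — a neighbor tone (upper neighbor).

F4 is a neighbor tone.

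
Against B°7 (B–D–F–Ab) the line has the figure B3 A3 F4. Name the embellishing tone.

The harmony at that moment is B diminished seventh chord (B, D, F, Ab); A3 is not a chord tone.
It is approached by step down from B3 and left by leap up to F4.
Step in, leap out — an escape tone.

A3 is an escape tone.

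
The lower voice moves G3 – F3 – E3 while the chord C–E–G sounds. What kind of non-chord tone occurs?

The harmony at that moment is C major triad (C, E, G); F3 is not a chord tone.
It is approached by step down from G3 and left by step down to E3.
Step in, step out in the same direction — a passing tone.

F3 is a passing tone.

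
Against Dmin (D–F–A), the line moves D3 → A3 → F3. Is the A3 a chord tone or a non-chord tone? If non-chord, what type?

Chord tone (the fifth of D minor triad).

D minor triad contains D, F, A; A is the fifth, so it is a chord tone.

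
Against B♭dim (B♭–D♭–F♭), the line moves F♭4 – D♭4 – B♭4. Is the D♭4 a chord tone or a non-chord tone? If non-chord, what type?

Bb diminished triad contains B♭, D♭, F♭; D♭ is the third, so it is a chord tone.

Chord tone (the third of Bb diminished triad).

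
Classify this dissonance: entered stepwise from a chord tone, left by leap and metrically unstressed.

Approach: by step. Departure: by leap. Metric position: weak.
Step in, leap out, from a weak position — an escape tone (échappée). (It is the mirror image of the appoggiatura, which leaps in and steps out on a strong beat.)

Escape tone.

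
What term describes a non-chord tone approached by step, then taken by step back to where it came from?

Neighbor tone.

Approach: by step. Departure: by step in the opposite direction, back to the starting pitch.
Stepwise on both sides but reversing to return to the same chord tone — a neighbor tone. (Had it continued onward in the same direction it would be a passing tone instead.)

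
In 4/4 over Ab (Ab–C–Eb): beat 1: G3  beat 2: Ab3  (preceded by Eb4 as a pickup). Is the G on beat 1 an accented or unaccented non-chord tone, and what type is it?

The harmony at that moment is Ab major triad (Ab, C, Eb); G3 is not a chord tone.
It is approached by leap down from Eb4 and left by step up to Ab3.
Leap in, step out — an appoggiatura.
It falls on the downbeat, so it is accented.

Accented appoggiatura.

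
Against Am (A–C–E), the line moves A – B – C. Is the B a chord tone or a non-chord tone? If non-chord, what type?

Non-chord tone — a passing tone.

The harmony at that moment is A minor triad (A, C, E); B is not a chord tone.
It is approached by step up from A and left by step up to C.
Step in, step out in the same direction — a passing tone.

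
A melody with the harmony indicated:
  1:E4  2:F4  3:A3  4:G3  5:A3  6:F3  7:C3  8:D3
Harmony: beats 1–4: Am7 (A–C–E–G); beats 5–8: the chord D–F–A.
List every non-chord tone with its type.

The harmony at that moment is A minor seventh chord (A, C, E, G); F4 is not a chord tone.
It is approached by step up from E4 and left by leap down to A3.
Step in, leap out — an escape tone.
The harmony at that moment is D minor triad (D, F, A); C3 is not a chord tone.
It is approached by leap down from F3 and left by step up to D3.
Leap in, step out — an appoggiatura.

F4 (beat 2) — escape tone; C3 (beat 7) — appoggiatura.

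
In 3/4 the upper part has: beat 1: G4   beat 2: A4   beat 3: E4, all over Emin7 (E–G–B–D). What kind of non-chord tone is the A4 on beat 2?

Escape tone.

The harmony at that moment is E minor seventh chord (E, G, B, D); A4 is not a chord tone.
It is approached by step up from G4 and left by leap down to E4.
Step in, leap out, on a weak beat — an escape tone.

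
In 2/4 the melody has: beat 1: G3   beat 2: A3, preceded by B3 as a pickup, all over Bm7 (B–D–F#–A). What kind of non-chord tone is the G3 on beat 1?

The harmony at that moment is B minor seventh chord (B, D, F#, A); G3 is not a chord tone.
It is approached by leap down from B3 and left by step up to A3.
Leap in, step out, metrically accented — an appoggiatura.

Appoggiatura.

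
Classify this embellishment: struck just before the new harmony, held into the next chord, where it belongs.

Anticipation.

Approach: ahead of the chord change (typically by step), so it is dissonant against the current harmony. Departure: none — the same pitch is restated or held and is a chord tone of the new harmony.
Dissonant first, consonant once the harmony catches up: the note simply arrives early — an anticipation. (The reverse timing, consonant first and dissonant after the change, would be a suspension or retardation.)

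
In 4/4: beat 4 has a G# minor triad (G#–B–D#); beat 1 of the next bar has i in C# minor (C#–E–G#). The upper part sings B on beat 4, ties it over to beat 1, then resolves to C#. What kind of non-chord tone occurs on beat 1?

Retardation.

The harmony at that moment is C# minor triad (C#, E, G#); B is not a chord tone.
It is held over (the same pitch as the preceding B) and left by step up to C#.
Held over from the previous chord and resolving up by step — a retardation.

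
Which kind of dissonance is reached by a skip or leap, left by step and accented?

Appoggiatura.

Approach: by leap. Departure: by step. Metric position: strong.
Leap in, step out, in a metrically strong position — an appoggiatura. (It is the mirror image of the escape tone, which steps in and leaps out from a weak position.)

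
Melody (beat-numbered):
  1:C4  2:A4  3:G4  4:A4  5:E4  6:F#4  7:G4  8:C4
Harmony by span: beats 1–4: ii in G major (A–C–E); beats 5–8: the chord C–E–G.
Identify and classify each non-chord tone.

The harmony at that moment is A minor triad (A, C, E); G4 is not a chord tone.
It is approached by step down from A4 and left by step up to A4.
Step away and step back to the same note — a neighbor tone (lower neighbor).
The harmony at that moment is C major triad (C, E, G); F#4 is not a chord tone.
It is approached by step up from E4 and left by step up to G4.
Step in, step out in the same direction — a passing tone.

G4 (beat 3) — neighbor tone; F#4 (beat 6) — passing tone.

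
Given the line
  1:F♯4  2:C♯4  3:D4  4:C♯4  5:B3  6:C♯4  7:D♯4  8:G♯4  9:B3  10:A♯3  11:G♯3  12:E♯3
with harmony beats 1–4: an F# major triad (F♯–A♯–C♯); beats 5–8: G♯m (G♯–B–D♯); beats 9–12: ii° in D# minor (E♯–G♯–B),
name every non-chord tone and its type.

The harmony at that moment is F♯ major triad (F♯, A♯, C♯); D4 is not a chord tone.
It is approached by step up from C♯4 and left by step down to C♯4.
Step away and step back to the same note — a neighbor tone (upper neighbor).
The harmony at that moment is G♯ minor triad (G♯, B, D♯); C♯4 is not a chord tone.
It is approached by step up from B3 and left by step up to D♯4.
Step in, step out in the same direction — a passing tone.
The harmony at that moment is E♯ diminished triad (E♯, G♯, B); A♯3 is not a chord tone.
It is approached by step down from B3 and left by step down to G♯3.
Step in, step out in the same direction — a passing tone.

D4 (beat 3) — neighbor tone; C♯4 (beat 6) — passing tone; A♯3 (beat 10) — passing tone.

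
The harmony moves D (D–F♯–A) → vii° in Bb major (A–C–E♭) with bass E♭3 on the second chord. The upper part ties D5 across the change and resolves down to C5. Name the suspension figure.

7–6 suspension.

At the second chord the bass is E♭3. The suspended D5 lies a seventh above the bass; after resolving down by step to C5, the interval above the bass becomes a sixth.
Suspension figures are named by those two intervals: 7–6.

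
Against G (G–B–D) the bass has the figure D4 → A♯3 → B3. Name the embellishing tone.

The harmony at that moment is G major triad (G, B, D); A♯3 is not a chord tone.
It is approached by leap down from D4 and left by step up to B3.
Leap in, step out — an appoggiatura.

A♯3 is an appoggiatura.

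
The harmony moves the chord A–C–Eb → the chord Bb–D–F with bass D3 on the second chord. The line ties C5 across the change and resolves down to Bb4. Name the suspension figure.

At the second chord the bass is D3. The suspended C5 lies a seventh above the bass; after resolving down by step to Bb4, the interval above the bass becomes a sixth.
Suspension figures are named by those two intervals: 7–6.

7–6 suspension.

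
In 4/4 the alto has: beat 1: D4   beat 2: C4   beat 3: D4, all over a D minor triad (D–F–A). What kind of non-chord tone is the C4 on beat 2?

Lower neighbor tone.

The harmony at that moment is D minor triad (D, F, A); C4 is not a chord tone.
It is approached by step down from D4 and left by step up to D4.
Step away and step back to the same note — a neighbor tone (lower neighbor).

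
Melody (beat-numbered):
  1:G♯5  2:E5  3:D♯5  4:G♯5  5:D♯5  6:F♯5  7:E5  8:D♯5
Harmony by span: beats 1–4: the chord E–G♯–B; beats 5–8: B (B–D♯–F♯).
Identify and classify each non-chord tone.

D♯5 (beat 3) — escape tone; E5 (beat 7) — passing tone.

The harmony at that moment is E major triad (E, G♯, B); D♯5 is not a chord tone.
It is approached by step down from E5 and left by leap up to G♯5.
Step in, leap out — an escape tone.
The harmony at that moment is B major triad (B, D♯, F♯); E5 is not a chord tone.
It is approached by step down from F♯5 and left by step down to D♯5.
Step in, step out in the same direction — a passing tone.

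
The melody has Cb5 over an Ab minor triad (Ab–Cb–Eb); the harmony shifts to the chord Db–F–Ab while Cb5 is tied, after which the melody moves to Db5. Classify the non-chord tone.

Cb5 is a retardation.

The harmony at that moment is Db major triad (Db, F, Ab); Cb5 is not a chord tone.
It is held over (the same pitch as the preceding Cb5) and left by step up to Db5.
Held over from the previous chord and resolving up by step — a retardation.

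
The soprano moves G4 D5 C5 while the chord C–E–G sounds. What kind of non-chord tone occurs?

D5 is an appoggiatura.

The harmony at that moment is C major triad (C, E, G); D5 is not a chord tone.
It is approached by leap up from G4 and left by step down to C5.
Leap in, step out — an appoggiatura.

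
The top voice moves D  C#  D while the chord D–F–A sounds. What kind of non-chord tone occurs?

The harmony at that moment is D minor triad (D, F, A); C# is not a chord tone.
It is approached by step down from D and left by step up to D.
Step away and step back to the same note — a neighbor tone (lower neighbor).

C# is a neighbor tone.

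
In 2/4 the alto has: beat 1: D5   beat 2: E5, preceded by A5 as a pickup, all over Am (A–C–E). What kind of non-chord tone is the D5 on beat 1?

The harmony at that moment is A minor triad (A, C, E); D5 is not a chord tone.
It is approached by leap down from A5 and left by step up to E5.
Leap in, step out, metrically accented — an appoggiatura.

Appoggiatura.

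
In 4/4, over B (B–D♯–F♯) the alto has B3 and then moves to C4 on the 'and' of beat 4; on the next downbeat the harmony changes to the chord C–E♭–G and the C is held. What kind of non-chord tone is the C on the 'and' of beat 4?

The harmony at that moment is B major triad (B, D♯, F♯); C4 is not a chord tone.
It is approached by step up from B3 and then sustained as the same pitch into the next harmony.
Arriving early and becoming a chord tone when the harmony changes — an anticipation.

Anticipation.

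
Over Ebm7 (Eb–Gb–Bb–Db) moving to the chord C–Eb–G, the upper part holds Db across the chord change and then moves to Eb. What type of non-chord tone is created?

The harmony at that moment is C minor triad (C, Eb, G); Db is not a chord tone.
It is held over (the same pitch as the preceding Db) and left by step up to Eb.
Held over from the previous chord and resolving up by step — a retardation.

Db is a retardation.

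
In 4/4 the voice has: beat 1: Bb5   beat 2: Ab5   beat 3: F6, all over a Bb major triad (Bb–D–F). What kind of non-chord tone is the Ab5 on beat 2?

Escape tone.

The harmony at that moment is Bb major triad (Bb, D, F); Ab5 is not a chord tone.
It is approached by step down from Bb5 and left by leap up to F6.
Step in, leap out, on a weak beat — an escape tone.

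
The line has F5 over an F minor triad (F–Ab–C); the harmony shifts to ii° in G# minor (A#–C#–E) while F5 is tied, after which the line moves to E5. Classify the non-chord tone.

The harmony at that moment is A# diminished triad (A#, C#, E); F5 is not a chord tone.
It is held over (the same pitch as the preceding F5) and left by step down to E5.
Held over from the previous chord and resolving down by step — a suspension.

F5 is a suspension.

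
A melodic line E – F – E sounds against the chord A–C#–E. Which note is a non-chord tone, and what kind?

The harmony at that moment is A major triad (A, C#, E); F is not a chord tone.
It is approached by step up from E and left by step down to E.
Step away and step back to the same note — a neighbor tone (upper neighbor).

F is a neighbor tone.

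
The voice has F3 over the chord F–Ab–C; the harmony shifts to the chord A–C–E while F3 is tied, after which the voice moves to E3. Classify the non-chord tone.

The harmony at that moment is A minor triad (A, C, E); F3 is not a chord tone.
It is held over (the same pitch as the preceding F3) and left by step down to E3.
Held over from the previous chord and resolving down by step — a suspension.

F3 is a suspension.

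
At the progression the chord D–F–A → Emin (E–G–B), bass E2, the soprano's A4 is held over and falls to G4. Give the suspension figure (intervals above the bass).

4–3 suspension.

At the second chord the bass is E2. The suspended A4 lies a fourth above the bass; after resolving down by step to G4, the interval above the bass becomes a third.
Suspension figures are named by those two intervals: 4–3.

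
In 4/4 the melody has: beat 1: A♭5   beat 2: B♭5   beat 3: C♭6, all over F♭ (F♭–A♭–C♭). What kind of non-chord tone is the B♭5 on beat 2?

The harmony at that moment is F♭ major triad (F♭, A♭, C♭); B♭5 is not a chord tone.
It is approached by step up from A♭5 and left by step up to C♭6.
Step in, step out in the same direction — a passing tone.

Passing tone.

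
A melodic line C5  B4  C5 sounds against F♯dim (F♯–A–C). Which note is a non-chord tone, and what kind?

The harmony at that moment is F♯ diminished triad (F♯, A, C); B4 is not a chord tone.
It is approached by step down from C5 and left by step up to C5.
Step away and step back to the same note — a neighbor tone (lower neighbor).

B4 is a neighbor tone.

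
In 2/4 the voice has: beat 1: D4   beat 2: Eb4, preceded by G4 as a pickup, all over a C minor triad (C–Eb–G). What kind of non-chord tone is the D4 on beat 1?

Appoggiatura.

The harmony at that moment is C minor triad (C, Eb, G); D4 is not a chord tone.
It is approached by leap down from G4 and left by step up to Eb4.
Leap in, step out, metrically accented — an appoggiatura.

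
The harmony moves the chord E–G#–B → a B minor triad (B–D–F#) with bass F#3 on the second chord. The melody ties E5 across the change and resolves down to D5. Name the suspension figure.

At the second chord the bass is F#3. The suspended E5 lies a seventh above the bass; after resolving down by step to D5, the interval above the bass becomes a sixth.
Suspension figures are named by those two intervals: 7–6.

7–6 suspension.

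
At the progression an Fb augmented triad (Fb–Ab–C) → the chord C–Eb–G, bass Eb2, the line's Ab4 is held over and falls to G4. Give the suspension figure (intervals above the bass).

At the second chord the bass is Eb2. The suspended Ab4 lies a fourth above the bass; after resolving down by step to G4, the interval above the bass becomes a third.
Suspension figures are named by those two intervals: 4–3.

4–3 suspension.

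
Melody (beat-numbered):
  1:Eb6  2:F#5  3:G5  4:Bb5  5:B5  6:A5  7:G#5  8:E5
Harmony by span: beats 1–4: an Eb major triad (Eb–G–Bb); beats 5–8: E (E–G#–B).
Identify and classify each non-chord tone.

F#5 (beat 2) — appoggiatura; A5 (beat 6) — passing tone.

The harmony at that moment is Eb major triad (Eb, G, Bb); F#5 is not a chord tone.
It is approached by leap down from Eb6 and left by step up to G5.
Leap in, step out — an appoggiatura.
The harmony at that moment is E major triad (E, G#, B); A5 is not a chord tone.
It is approached by step down from B5 and left by step down to G#5.
Step in, step out in the same direction — a passing tone.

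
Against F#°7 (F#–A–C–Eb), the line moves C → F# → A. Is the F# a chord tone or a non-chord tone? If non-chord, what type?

Chord tone (the root of F# diminished seventh chord).

F# diminished seventh chord contains F#, A, C, Eb; F# is the root, so it is a chord tone.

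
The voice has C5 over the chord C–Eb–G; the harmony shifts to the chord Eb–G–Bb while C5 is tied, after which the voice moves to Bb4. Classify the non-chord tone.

The harmony at that moment is Eb major triad (Eb, G, Bb); C5 is not a chord tone.
It is held over (the same pitch as the preceding C5) and left by step down to Bb4.
Held over from the previous chord and resolving down by step — a suspension.

C5 is a suspension.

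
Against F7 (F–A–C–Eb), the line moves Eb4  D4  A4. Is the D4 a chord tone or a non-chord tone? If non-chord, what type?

The harmony at that moment is F dominant seventh chord (F, A, C, Eb); D4 is not a chord tone.
It is approached by step down from Eb4 and left by leap up to A4.
Step in, leap out — an escape tone.

Non-chord tone — an escape tone.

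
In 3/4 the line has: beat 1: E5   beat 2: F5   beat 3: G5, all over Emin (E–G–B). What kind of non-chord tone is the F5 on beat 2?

Passing tone.

The harmony at that moment is E minor triad (E, G, B); F5 is not a chord tone.
It is approached by step up from E5 and left by step up to G5.
Step in, step out in the same direction — a passing tone.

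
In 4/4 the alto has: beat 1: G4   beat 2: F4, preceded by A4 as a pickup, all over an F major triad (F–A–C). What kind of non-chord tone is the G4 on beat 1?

The harmony at that moment is F major triad (F, A, C); G4 is not a chord tone.
It is approached by step down from A4 and left by step down to F4.
Step in, step out in the same direction — a passing tone.

Passing tone.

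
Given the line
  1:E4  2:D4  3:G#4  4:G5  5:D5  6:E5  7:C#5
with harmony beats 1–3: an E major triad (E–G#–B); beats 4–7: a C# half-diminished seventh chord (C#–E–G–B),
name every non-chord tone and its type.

The harmony at that moment is E major triad (E, G#, B); D4 is not a chord tone.
It is approached by step down from E4 and left by leap up to G#4.
Step in, leap out — an escape tone.
The harmony at that moment is C# half-diminished seventh chord (C#, E, G, B); D5 is not a chord tone.
It is approached by leap down from G5 and left by step up to E5.
Leap in, step out — an appoggiatura.

D4 (beat 2) — escape tone; D5 (beat 5) — appoggiatura.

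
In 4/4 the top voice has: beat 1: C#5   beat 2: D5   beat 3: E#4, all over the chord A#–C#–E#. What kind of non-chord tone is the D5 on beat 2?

The harmony at that moment is A# minor triad (A#, C#, E#); D5 is not a chord tone.
It is approached by step up from C#5 and left by leap down to E#4.
Step in, leap out, on a weak beat — an escape tone.

Escape tone.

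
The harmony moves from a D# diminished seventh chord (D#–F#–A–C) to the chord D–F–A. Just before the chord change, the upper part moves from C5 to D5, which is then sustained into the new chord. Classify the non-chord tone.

D5 is an anticipation.

The harmony at that moment is D# diminished seventh chord (D#, F#, A, C); D5 is not a chord tone.
It is approached by step up from C5 and then sustained as the same pitch into the next harmony.
Arriving early and becoming a chord tone when the harmony changes — an anticipation.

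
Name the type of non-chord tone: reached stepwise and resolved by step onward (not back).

Approach: by step. Departure: by step, continuing in the same direction.
Stepwise on both sides with no change of direction means the note fills in the space between two different chord tones — a passing tone. (Had it turned back to its starting note it would be a neighbor tone instead.)

Passing tone.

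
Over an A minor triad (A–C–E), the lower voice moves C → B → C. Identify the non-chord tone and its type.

B is a neighbor tone.

The harmony at that moment is A minor triad (A, C, E); B is not a chord tone.
It is approached by step down from C and left by step up to C.
Step away and step back to the same note — a neighbor tone (lower neighbor).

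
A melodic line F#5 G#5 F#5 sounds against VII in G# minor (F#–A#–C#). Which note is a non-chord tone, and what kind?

G#5 is a neighbor tone.

The harmony at that moment is F# major triad (F#, A#, C#); G#5 is not a chord tone.
It is approached by step up from F#5 and left by step down to F#5.
Step away and step back to the same note — a neighbor tone (upper neighbor).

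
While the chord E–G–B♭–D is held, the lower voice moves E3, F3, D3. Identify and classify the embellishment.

The harmony at that moment is E half-diminished seventh chord (E, G, B♭, D); F3 is not a chord tone.
It is approached by step up from E3 and left by leap down to D3.
Step in, leap out — an escape tone.

F3 is an escape tone.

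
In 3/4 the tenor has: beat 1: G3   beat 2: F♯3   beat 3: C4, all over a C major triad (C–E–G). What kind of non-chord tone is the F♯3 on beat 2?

Escape tone.

The harmony at that moment is C major triad (C, E, G); F♯3 is not a chord tone.
It is approached by step down from G3 and left by leap up to C4.
Step in, leap out, on a weak beat — an escape tone.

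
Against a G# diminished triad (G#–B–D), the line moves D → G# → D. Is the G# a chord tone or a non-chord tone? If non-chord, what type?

Chord tone (the root of G# diminished triad).

G# diminished triad contains G#, B, D; G# is the root, so it is a chord tone.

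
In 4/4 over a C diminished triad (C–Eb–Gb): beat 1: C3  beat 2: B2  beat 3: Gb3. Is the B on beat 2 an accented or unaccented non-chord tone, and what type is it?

The harmony at that moment is C diminished triad (C, Eb, Gb); B2 is not a chord tone.
It is approached by step down from C3 and left by leap up to Gb3.
Step in, leap out — an escape tone.
It falls on a weak beat, so it is unaccented.

Unaccented escape tone.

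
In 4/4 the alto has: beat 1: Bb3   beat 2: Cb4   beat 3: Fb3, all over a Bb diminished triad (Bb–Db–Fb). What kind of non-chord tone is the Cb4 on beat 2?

Escape tone.

The harmony at that moment is Bb diminished triad (Bb, Db, Fb); Cb4 is not a chord tone.
It is approached by step up from Bb3 and left by leap down to Fb3.
Step in, leap out, on a weak beat — an escape tone.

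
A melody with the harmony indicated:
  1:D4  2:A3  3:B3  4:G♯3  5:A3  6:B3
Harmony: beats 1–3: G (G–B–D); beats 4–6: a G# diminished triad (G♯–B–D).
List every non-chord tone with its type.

A3 (beat 2) — appoggiatura; A3 (beat 5) — passing tone.

The harmony at that moment is G major triad (G, B, D); A3 is not a chord tone.
It is approached by leap down from D4 and left by step up to B3.
Leap in, step out — an appoggiatura.
The harmony at that moment is G♯ diminished triad (G♯, B, D); A3 is not a chord tone.
It is approached by step up from G♯3 and left by step up to B3.
Step in, step out in the same direction — a passing tone.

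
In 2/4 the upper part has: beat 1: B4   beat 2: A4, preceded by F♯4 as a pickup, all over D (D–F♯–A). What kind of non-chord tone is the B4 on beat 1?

The harmony at that moment is D major triad (D, F♯, A); B4 is not a chord tone.
It is approached by leap up from F♯4 and left by step down to A4.
Leap in, step out, metrically accented — an appoggiatura.

Appoggiatura.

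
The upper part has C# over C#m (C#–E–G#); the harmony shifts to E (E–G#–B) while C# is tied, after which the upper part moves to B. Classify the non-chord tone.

C# is a suspension.

The harmony at that moment is E major triad (E, G#, B); C# is not a chord tone.
It is held over (the same pitch as the preceding C#) and left by step down to B.
Held over from the previous chord and resolving down by step — a suspension.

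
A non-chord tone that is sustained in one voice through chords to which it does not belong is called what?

Pedal tone.

Approach: none. Departure: none — a single pitch is sustained while the chords change around it, passing through harmonies that do not contain it.
No melodic motion at all; the dissonance is created entirely by the moving harmonies against the stationary note — a pedal tone (pedal point).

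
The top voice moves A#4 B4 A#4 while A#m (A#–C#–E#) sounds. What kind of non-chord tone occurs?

B4 is a neighbor tone.

The harmony at that moment is A# minor triad (A#, C#, E#); B4 is not a chord tone.
It is approached by step up from A#4 and left by step down to A#4.
Step away and step back to the same note — a neighbor tone (upper neighbor).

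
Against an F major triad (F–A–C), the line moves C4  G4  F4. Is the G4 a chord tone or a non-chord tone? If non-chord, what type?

The harmony at that moment is F major triad (F, A, C); G4 is not a chord tone.
It is approached by leap up from C4 and left by step down to F4.
Leap in, step out — an appoggiatura.

Non-chord tone — an appoggiatura.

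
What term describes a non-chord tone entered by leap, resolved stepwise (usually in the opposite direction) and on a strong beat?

Approach: by leap. Departure: by step. Metric position: strong.
Leap in, step out, in a metrically strong position — an appoggiatura. (It is the mirror image of the escape tone, which steps in and leaps out from a weak position.)

Appoggiatura.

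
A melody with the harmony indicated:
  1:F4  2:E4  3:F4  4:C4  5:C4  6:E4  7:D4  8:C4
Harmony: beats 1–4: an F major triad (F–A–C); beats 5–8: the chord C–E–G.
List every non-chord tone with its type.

E4 (beat 2) — neighbor tone; D4 (beat 7) — passing tone.

The harmony at that moment is F major triad (F, A, C); E4 is not a chord tone.
It is approached by step down from F4 and left by step up to F4.
Step away and step back to the same note — a neighbor tone (lower neighbor).
The harmony at that moment is C major triad (C, E, G); D4 is not a chord tone.
It is approached by step down from E4 and left by step down to C4.
Step in, step out in the same direction — a passing tone.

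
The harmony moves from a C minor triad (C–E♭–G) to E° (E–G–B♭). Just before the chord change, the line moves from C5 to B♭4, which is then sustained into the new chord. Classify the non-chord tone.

B♭4 is an anticipation.

The harmony at that moment is C minor triad (C, E♭, G); B♭4 is not a chord tone.
It is approached by step down from C5 and then sustained as the same pitch into the next harmony.
Arriving early and becoming a chord tone when the harmony changes — an anticipation.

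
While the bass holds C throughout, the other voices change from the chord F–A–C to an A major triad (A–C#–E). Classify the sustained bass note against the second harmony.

Pedal tone (pedal point).

The harmony at that moment is A major triad (A, C#, E); C is not a chord tone.
It is held over (the same pitch as the preceding C) and then sustained as the same pitch into the next harmony.
Sustained through a change of harmony — a pedal tone.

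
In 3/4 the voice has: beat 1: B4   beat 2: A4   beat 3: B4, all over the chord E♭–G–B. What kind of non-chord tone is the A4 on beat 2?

Lower neighbor tone.

The harmony at that moment is E♭ augmented triad (E♭, G, B); A4 is not a chord tone.
It is approached by step down from B4 and left by step up to B4.
Step away and step back to the same note — a neighbor tone (lower neighbor).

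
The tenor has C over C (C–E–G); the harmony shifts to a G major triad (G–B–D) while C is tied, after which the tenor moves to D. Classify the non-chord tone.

C is a retardation.

The harmony at that moment is G major triad (G, B, D); C is not a chord tone.
It is held over (the same pitch as the preceding C) and left by step up to D.
Held over from the previous chord and resolving up by step — a retardation.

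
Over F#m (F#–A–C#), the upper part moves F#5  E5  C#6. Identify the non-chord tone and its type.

The harmony at that moment is F# minor triad (F#, A, C#); E5 is not a chord tone.
It is approached by step down from F#5 and left by leap up to C#6.
Step in, leap out — an escape tone.

E5 is an escape tone.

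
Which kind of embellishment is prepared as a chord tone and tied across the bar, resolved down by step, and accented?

Suspension.

Approach: by preparation — the pitch is first a chord tone, then held (tied or repeated) while the harmony changes under it. Departure: down by step. Metric position: strong.
A prepared dissonance that resolves downward by step — a suspension. (The same figure resolving upward would be a retardation.)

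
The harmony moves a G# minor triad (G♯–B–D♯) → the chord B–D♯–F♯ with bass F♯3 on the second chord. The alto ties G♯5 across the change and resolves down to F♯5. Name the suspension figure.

At the second chord the bass is F♯3. The suspended G♯5 lies a ninth above the bass; after resolving down by step to F♯5, the interval above the bass becomes an octave.
Suspension figures are named by those two intervals: 9–8.

9–8 suspension.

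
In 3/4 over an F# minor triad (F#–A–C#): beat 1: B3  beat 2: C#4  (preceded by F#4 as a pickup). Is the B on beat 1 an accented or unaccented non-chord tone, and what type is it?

The harmony at that moment is F# minor triad (F#, A, C#); B3 is not a chord tone.
It is approached by leap down from F#4 and left by step up to C#4.
Leap in, step out — an appoggiatura.
It falls on the downbeat, so it is accented.

Accented appoggiatura.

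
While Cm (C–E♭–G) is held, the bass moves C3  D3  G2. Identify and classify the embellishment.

D3 is an escape tone.

The harmony at that moment is C minor triad (C, E♭, G); D3 is not a chord tone.
It is approached by step up from C3 and left by leap down to G2.
Step in, leap out — an escape tone.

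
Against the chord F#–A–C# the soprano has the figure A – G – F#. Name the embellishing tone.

G is a passing tone.

The harmony at that moment is F# minor triad (F#, A, C#); G is not a chord tone.
It is approached by step down from A and left by step down to F#.
Step in, step out in the same direction — a passing tone.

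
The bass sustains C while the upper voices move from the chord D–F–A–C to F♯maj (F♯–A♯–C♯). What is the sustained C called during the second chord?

Pedal tone (pedal point).

The harmony at that moment is F♯ major triad (F♯, A♯, C♯); C is not a chord tone.
It is held over (the same pitch as the preceding C) and then sustained as the same pitch into the next harmony.
Sustained through a change of harmony — a pedal tone.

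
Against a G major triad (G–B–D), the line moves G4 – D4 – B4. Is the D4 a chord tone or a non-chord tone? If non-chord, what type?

Chord tone (the fifth of G major triad).

G major triad contains G, B, D; D is the fifth, so it is a chord tone.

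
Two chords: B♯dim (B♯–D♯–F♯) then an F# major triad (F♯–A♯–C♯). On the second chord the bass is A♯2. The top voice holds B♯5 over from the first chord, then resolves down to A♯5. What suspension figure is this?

At the second chord the bass is A♯2. The suspended B♯5 lies a ninth above the bass; after resolving down by step to A♯5, the interval above the bass becomes an octave.
Suspension figures are named by those two intervals: 9–8.

9–8 suspension.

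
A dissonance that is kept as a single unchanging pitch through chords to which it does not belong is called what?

Approach: none. Departure: none — a single pitch is sustained while the chords change around it, passing through harmonies that do not contain it.
No melodic motion at all; the dissonance is created entirely by the moving harmonies against the stationary note — a pedal tone (pedal point).

Pedal tone.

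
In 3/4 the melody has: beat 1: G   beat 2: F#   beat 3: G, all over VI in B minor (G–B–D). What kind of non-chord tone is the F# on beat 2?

Lower neighbor tone.

The harmony at that moment is G major triad (G, B, D); F# is not a chord tone.
It is approached by step down from G and left by step up to G.
Step away and step back to the same note — a neighbor tone (lower neighbor).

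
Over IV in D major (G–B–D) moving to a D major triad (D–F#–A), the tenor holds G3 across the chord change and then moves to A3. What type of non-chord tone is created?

G3 is a retardation.

The harmony at that moment is D major triad (D, F#, A); G3 is not a chord tone.
It is held over (the same pitch as the preceding G3) and left by step up to A3.
Held over from the previous chord and resolving up by step — a retardation.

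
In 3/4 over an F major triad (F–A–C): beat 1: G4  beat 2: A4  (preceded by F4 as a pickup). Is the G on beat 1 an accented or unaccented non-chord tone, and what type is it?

The harmony at that moment is F major triad (F, A, C); G4 is not a chord tone.
It is approached by step up from F4 and left by step up to A4.
Step in, step out in the same direction — a passing tone.
It falls on the downbeat, so it is accented.

Accented passing tone.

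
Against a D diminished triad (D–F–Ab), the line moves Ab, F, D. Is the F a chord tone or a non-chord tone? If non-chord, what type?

D diminished triad contains D, F, Ab; F is the third, so it is a chord tone.

Chord tone (the third of D diminished triad).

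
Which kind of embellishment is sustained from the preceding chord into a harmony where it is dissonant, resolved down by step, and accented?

Suspension.

Approach: by preparation — the pitch is first a chord tone, then held (tied or repeated) while the harmony changes under it. Departure: down by step. Metric position: strong.
A prepared dissonance that resolves downward by step — a suspension. (The same figure resolving upward would be a retardation.)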